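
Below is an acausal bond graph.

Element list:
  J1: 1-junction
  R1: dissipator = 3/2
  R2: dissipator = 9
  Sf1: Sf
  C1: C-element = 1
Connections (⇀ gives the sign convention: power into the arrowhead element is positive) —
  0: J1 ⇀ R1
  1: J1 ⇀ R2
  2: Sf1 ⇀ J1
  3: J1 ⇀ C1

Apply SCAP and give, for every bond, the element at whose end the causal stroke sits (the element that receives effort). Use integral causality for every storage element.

#0 stroke→J1
#1 stroke→J1
#2 stroke→Sf1
#3 stroke→J1

bond 2 →Sf1  (Sf1: flow source, stroke at near end)
bond 0 →J1  (common-f at J1 fixed by 2)
bond 1 →J1  (J1: bond 2 brought flow, rest push out)
bond 3 →J1  (1-jn J1 has f-setter on 2)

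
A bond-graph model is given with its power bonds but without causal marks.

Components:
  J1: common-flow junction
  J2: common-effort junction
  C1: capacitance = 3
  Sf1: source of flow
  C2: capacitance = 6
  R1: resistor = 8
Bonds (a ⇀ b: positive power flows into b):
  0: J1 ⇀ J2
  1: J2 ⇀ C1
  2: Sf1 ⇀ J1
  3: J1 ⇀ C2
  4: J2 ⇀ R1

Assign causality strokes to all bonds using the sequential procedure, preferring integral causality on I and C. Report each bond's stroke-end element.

#2 stroke at Sf1  (Sf1 fixes flow; stroke at Sf1)
#0 stroke at J1  (J1: bond 2 brought flow, rest push out)
#3 stroke at J1  (1-jn J1 has f-setter on 2)
#1 stroke at J2  (C1 outputs effort q/C1)
#4 stroke at R1  (0-jn J2 has e-setter on 1)

b0 →J1
b1 →J2
b2 →Sf1
b3 →J1
b4 →R1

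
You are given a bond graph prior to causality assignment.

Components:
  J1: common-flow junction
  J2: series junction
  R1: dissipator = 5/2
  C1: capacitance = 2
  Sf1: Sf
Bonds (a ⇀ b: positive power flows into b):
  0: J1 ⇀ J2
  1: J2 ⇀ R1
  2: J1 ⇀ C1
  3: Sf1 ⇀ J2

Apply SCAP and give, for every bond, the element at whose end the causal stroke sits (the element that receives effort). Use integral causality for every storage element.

b0 |J2
b1 |J2
b2 |J1
b3 |Sf1

b3 stroke at Sf1  (Sf1 fixes flow; stroke at Sf1)
b0 stroke at J2  (J2 flow already set via bond 3)
b1 stroke at J2  (common-f at J2 fixed by 3)
b2 stroke at J1  (J1: bond 0 brought flow, rest push out)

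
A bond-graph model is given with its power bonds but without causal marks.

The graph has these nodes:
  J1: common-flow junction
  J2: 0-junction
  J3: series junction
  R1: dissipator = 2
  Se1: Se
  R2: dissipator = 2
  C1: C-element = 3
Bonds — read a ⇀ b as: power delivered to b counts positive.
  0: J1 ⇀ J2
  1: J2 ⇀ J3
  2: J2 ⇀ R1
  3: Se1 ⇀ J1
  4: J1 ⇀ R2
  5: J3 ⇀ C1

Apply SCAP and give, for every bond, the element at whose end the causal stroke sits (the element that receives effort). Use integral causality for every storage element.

β0 →J1
β1 →J2
β2 →R1
β3 →J1
β4 →R2
β5 →J3

b3 |J1  (Se1: effort source, stroke at far end)
b5 |J3  (prefer integral on C1)
b1 |J2  (only one flow-in slot at J3)
b0 |J1  (J2: bond 1 brought effort, rest push out)
b2 |R1  (common-e at J2 fixed by 1)
b4 |R2  (J1 needs exactly one f-in)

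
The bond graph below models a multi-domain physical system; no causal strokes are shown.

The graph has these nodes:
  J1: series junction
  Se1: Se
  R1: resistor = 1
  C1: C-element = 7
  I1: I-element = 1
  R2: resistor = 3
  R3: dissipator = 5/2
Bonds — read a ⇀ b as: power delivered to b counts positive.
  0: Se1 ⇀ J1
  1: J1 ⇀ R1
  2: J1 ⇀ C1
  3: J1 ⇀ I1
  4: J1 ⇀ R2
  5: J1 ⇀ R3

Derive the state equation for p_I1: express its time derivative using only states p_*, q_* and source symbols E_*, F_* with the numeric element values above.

dp_I1/dt = E_Se1 - 13*p_I1/2 - q_C1/7

#0 →J1  (Se1 (Se) sets effort on bond)
#2 →J1  (prefer integral on C1)
#3 →I1  (prefer integral on I1)
#1 →J1  (J1 flow already set via bond 3)
#4 →J1  (common-f at J1 fixed by 3)
#5 →J1  (1-jn J1 has f-setter on 3)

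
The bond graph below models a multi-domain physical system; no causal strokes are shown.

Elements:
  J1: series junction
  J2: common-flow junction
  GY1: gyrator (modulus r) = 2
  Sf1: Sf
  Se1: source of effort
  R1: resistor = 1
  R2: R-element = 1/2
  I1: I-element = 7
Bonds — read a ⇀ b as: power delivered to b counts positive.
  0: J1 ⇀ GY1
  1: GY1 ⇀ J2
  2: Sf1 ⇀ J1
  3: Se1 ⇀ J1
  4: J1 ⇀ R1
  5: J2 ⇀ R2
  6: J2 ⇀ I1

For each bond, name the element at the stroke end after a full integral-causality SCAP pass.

#0 |J1
#1 |J2
#2 |Sf1
#3 |J1
#4 |J1
#5 |J2
#6 |I1

β2 stroke at Sf1  (Sf1: flow source, stroke at near end)
β3 stroke at J1  (Se1 (Se) sets effort on bond)
β0 stroke at J1  (1-jn J1 has f-setter on 2)
β4 stroke at J1  (J1: bond 2 brought flow, rest push out)
β1 stroke at J2  (GY1: gyrator matches bond 0)
β6 stroke at I1  (I1: I, integral causality)
β5 stroke at J2  (J2: bond 6 brought flow, rest push out)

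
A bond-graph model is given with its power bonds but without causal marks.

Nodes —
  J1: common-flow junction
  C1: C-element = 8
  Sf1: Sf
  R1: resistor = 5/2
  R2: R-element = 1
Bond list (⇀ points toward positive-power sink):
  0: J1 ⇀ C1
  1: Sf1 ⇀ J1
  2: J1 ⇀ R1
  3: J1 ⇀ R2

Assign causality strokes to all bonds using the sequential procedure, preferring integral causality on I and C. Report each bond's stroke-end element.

β1 stroke→Sf1  (Sf1 (Sf) sets flow on bond)
β0 stroke→J1  (J1 flow already set via bond 1)
β2 stroke→J1  (common-f at J1 fixed by 1)
β3 stroke→J1  (common-f at J1 fixed by 1)

β0 stroke→J1
β1 stroke→Sf1
β2 stroke→J1
β3 stroke→J1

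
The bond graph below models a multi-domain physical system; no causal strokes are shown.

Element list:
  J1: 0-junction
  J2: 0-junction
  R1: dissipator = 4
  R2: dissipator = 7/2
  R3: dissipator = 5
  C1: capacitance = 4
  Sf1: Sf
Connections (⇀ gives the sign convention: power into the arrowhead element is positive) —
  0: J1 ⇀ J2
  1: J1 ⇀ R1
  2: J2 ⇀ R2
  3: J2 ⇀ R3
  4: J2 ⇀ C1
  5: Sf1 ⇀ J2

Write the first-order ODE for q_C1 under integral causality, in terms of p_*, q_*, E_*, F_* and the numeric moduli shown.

bond 5 stroke at Sf1  (Sf1 fixes flow; stroke at Sf1)
bond 4 stroke at J2  (C1 integral (e out))
bond 0 stroke at J1  (common-e at J2 fixed by 4)
bond 2 stroke at R2  (J2 effort already set via bond 4)
bond 3 stroke at R3  (0-jn J2 has e-setter on 4)
bond 1 stroke at R1  (J1: bond 0 brought effort, rest push out)

dq_C1/dt = F_Sf1 - 103*q_C1/560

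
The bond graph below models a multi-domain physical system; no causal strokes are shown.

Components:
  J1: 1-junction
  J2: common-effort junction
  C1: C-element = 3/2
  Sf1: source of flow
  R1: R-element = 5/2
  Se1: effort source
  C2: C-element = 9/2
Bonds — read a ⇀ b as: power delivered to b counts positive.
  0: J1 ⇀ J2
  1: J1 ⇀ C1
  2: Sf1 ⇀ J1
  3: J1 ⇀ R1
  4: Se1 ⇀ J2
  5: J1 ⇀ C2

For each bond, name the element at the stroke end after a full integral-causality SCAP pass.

#2 →Sf1  (Sf1 fixes flow; stroke at Sf1)
#4 →J2  (source Se1 imposes e)
#0 →J1  (J1 flow already set via bond 2)
#1 →J1  (J1 flow already set via bond 2)
#3 →J1  (J1: bond 2 brought flow, rest push out)
#5 →J1  (J1 flow already set via bond 2)

#0 stroke→J1
#1 stroke→J1
#2 stroke→Sf1
#3 stroke→J1
#4 stroke→J2
#5 stroke→J1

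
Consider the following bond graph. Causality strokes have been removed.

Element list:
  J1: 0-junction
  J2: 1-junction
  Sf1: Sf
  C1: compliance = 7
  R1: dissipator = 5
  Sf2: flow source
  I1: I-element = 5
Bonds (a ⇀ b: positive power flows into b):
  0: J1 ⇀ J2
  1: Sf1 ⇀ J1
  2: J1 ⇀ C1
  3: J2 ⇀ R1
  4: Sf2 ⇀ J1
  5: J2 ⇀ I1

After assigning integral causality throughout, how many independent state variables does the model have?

b1 →Sf1  (Sf1 (Sf) sets flow on bond)
b4 →Sf2  (Sf2 fixes flow; stroke at Sf2)
b2 →J1  (C1 outputs effort q/C1)
b0 →J2  (J1: bond 2 brought effort, rest push out)
b5 →I1  (prefer integral on I1)
b3 →J2  (J2 flow already set via bond 5)

2  (C1, I1 all integral)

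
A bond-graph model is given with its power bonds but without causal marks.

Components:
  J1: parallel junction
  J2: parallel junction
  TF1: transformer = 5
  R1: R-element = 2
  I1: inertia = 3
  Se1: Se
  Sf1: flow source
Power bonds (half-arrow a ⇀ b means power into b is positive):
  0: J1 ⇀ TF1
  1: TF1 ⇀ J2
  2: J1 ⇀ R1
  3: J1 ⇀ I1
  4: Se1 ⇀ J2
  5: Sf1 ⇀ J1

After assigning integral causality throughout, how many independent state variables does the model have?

1  (I1 all integral)

bond 4 stroke at J2  (Se1 fixes effort; stroke away)
bond 5 stroke at Sf1  (source Sf1 imposes f)
bond 1 stroke at TF1  (J2 effort already set via bond 4)
bond 0 stroke at J1  (TF1: transformer flips bond 1)
bond 2 stroke at R1  (J1: bond 0 brought effort, rest push out)
bond 3 stroke at I1  (0-jn J1 has e-setter on 0)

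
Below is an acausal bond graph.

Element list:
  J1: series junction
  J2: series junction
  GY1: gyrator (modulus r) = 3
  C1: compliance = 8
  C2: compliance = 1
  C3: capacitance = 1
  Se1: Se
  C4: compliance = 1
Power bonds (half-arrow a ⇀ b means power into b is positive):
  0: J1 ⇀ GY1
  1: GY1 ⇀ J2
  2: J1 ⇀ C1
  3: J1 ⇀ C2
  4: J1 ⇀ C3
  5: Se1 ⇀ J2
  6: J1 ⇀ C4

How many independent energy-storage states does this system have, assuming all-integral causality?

4  (C1, C2, C3, C4 all integral)

bond 5 stroke at J2  (source Se1 imposes e)
bond 1 stroke at GY1  (only one flow-in slot at J2)
bond 0 stroke at GY1  (through GY1, causality inverts; strokes same side of GY1)
bond 2 stroke at J1  (J1: bond 0 brought flow, rest push out)
bond 3 stroke at J1  (common-f at J1 fixed by 0)
bond 4 stroke at J1  (common-f at J1 fixed by 0)
bond 6 stroke at J1  (J1: bond 0 brought flow, rest push out)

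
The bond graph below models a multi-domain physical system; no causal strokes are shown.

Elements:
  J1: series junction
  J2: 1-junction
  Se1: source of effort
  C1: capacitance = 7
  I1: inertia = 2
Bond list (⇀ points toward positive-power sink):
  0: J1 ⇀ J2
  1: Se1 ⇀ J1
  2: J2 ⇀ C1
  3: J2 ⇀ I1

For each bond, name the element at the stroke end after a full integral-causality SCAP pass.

β1 →J1  (Se1: effort source, stroke at far end)
β0 →J2  (J1: last free bond brings flow in)
β2 →J2  (C1 integral (e out))
β3 →I1  (J2 needs exactly one f-in)

#0 stroke→J2
#1 stroke→J1
#2 stroke→J2
#3 stroke→I1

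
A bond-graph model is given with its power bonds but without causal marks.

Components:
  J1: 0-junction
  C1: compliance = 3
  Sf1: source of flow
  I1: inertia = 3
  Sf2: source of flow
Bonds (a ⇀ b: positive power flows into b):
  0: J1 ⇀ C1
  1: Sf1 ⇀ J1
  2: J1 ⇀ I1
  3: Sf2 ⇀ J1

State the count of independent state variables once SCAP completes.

2  (C1, I1 all integral)

b1 →Sf1  (Sf1 (Sf) sets flow on bond)
b3 →Sf2  (source Sf2 imposes f)
b0 →J1  (C1 integral (e out))
b2 →I1  (J1 effort already set via bond 0)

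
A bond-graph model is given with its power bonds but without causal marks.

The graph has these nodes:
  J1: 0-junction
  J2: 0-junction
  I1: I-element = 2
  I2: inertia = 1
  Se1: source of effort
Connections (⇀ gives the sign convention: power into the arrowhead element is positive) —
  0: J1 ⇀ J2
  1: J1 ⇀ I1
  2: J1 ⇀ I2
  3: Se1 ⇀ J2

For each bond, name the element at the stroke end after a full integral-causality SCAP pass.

bond 0 |J1
bond 1 |I1
bond 2 |I2
bond 3 |J2

bond 3 stroke at J2  (Se1 fixes effort; stroke away)
bond 0 stroke at J1  (0-jn J2 has e-setter on 3)
bond 1 stroke at I1  (0-jn J1 has e-setter on 0)
bond 2 stroke at I2  (0-jn J1 has e-setter on 0)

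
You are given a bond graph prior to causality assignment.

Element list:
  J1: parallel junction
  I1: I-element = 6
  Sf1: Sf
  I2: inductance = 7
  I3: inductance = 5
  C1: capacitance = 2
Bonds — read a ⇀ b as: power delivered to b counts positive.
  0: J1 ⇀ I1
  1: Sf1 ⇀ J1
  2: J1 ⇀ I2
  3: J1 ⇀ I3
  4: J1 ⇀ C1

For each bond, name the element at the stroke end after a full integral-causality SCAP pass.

#0 stroke→I1
#1 stroke→Sf1
#2 stroke→I2
#3 stroke→I3
#4 stroke→J1

β1 stroke→Sf1  (Sf1 fixes flow; stroke at Sf1)
β0 stroke→I1  (I1 integral (f out))
β2 stroke→I2  (prefer integral on I2)
β3 stroke→I3  (I3: I, integral causality)
β4 stroke→J1  (only one effort-in slot at J1)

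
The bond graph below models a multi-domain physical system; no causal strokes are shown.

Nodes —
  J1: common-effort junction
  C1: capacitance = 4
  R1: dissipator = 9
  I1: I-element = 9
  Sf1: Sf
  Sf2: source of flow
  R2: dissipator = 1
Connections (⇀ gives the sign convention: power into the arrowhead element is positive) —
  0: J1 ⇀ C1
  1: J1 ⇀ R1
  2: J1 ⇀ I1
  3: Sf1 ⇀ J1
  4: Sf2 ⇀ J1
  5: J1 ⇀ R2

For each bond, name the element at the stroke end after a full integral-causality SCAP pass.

#0 →J1
#1 →R1
#2 →I1
#3 →Sf1
#4 →Sf2
#5 →R2

b3 →Sf1  (source Sf1 imposes f)
b4 →Sf2  (Sf2 (Sf) sets flow on bond)
b0 →J1  (C1 outputs effort q/C1)
b1 →R1  (J1: bond 0 brought effort, rest push out)
b2 →I1  (J1: bond 0 brought effort, rest push out)
b5 →R2  (J1: bond 0 brought effort, rest push out)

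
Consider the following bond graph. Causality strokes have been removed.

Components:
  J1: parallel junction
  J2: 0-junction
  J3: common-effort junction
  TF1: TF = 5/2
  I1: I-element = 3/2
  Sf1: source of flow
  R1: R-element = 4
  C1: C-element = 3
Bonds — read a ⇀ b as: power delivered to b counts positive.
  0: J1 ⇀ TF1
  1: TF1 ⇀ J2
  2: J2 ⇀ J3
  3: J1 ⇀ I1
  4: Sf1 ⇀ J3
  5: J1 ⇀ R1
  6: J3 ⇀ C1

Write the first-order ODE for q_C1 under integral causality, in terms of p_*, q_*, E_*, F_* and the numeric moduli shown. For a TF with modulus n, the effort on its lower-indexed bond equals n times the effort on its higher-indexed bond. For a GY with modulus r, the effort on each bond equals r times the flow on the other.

bond 4 stroke→Sf1  (Sf1 fixes flow; stroke at Sf1)
bond 3 stroke→I1  (I1: I, integral causality)
bond 6 stroke→J3  (C1 outputs effort q/C1)
bond 2 stroke→J2  (J3 effort already set via bond 6)
bond 1 stroke→TF1  (0-jn J2 has e-setter on 2)
bond 0 stroke→J1  (TF TF1: opposite of bond 1)
bond 5 stroke→R1  (common-e at J1 fixed by 0)

dq_C1/dt = F_Sf1 - 5*p_I1/3 - 25*q_C1/48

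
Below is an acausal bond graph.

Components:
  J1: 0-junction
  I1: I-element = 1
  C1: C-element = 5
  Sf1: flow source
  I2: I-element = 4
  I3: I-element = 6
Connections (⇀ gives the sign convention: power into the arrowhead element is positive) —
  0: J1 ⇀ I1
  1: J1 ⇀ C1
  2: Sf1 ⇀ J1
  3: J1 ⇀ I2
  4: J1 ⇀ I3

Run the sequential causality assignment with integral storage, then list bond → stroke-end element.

bond 2 stroke at Sf1  (Sf1: flow source, stroke at near end)
bond 0 stroke at I1  (I1 outputs flow p/I1)
bond 1 stroke at J1  (C1 outputs effort q/C1)
bond 3 stroke at I2  (common-e at J1 fixed by 1)
bond 4 stroke at I3  (0-jn J1 has e-setter on 1)

b0 stroke→I1
b1 stroke→J1
b2 stroke→Sf1
b3 stroke→I2
b4 stroke→I3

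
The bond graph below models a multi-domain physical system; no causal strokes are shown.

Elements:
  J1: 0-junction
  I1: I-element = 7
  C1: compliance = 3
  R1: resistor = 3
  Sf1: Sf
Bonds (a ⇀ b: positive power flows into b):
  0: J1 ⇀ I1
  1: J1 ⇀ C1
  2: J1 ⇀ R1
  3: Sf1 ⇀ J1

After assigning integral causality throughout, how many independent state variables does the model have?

2  (C1, I1 all integral)

b3 |Sf1  (source Sf1 imposes f)
b0 |I1  (I1: I, integral causality)
b1 |J1  (C1: C, integral causality)
b2 |R1  (0-jn J1 has e-setter on 1)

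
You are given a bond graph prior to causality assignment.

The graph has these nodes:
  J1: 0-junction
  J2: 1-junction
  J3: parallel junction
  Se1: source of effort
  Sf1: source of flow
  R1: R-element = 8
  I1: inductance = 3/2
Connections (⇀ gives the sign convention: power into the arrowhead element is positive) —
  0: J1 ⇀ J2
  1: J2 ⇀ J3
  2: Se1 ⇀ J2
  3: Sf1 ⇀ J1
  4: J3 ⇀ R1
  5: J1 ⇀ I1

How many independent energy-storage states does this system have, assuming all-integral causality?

1  (I1 all integral)

b2 stroke at J2  (source Se1 imposes e)
b3 stroke at Sf1  (source Sf1 imposes f)
b5 stroke at I1  (I1: I, integral causality)
b0 stroke at J1  (J1 needs exactly one e-in)
b1 stroke at J2  (J2 flow already set via bond 0)
b4 stroke at J3  (J3: last free bond brings effort in)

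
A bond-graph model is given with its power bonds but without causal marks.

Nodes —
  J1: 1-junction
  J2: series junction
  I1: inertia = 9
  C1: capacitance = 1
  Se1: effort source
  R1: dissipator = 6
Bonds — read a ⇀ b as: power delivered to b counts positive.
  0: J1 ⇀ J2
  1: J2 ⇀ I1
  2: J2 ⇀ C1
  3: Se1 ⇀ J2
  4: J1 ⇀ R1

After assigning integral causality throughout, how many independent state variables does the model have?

bond 3 →J2  (Se1 fixes effort; stroke away)
bond 1 →I1  (I1 integral (f out))
bond 0 →J2  (J2: bond 1 brought flow, rest push out)
bond 2 →J2  (1-jn J2 has f-setter on 1)
bond 4 →J1  (J1: bond 0 brought flow, rest push out)

2  (C1, I1 all integral)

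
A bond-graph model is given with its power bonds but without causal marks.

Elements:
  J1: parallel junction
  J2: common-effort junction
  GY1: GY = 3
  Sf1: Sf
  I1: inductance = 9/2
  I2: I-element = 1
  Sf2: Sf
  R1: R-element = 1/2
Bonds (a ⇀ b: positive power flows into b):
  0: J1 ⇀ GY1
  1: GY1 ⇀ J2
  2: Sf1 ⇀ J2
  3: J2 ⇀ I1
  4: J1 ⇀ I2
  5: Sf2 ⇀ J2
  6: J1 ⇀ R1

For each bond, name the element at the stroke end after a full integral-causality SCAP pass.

b0 →J1
b1 →J2
b2 →Sf1
b3 →I1
b4 →I2
b5 →Sf2
b6 →R1

β2 |Sf1  (Sf1 fixes flow; stroke at Sf1)
β5 |Sf2  (Sf2 fixes flow; stroke at Sf2)
β3 |I1  (I1: I, integral causality)
β1 |J2  (J2: last free bond brings effort in)
β0 |J1  (GY1: gyrator matches bond 1)
β4 |I2  (J1 effort already set via bond 0)
β6 |R1  (0-jn J1 has e-setter on 0)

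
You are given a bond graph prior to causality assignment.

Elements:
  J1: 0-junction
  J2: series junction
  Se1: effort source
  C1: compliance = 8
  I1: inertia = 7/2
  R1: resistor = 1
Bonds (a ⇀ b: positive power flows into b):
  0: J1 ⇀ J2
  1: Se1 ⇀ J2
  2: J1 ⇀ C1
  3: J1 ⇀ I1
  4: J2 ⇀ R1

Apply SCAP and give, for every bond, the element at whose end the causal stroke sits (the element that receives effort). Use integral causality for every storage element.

b0 stroke at J2
b1 stroke at J2
b2 stroke at J1
b3 stroke at I1
b4 stroke at R1

#1 stroke at J2  (source Se1 imposes e)
#2 stroke at J1  (C1 outputs effort q/C1)
#0 stroke at J2  (J1 effort already set via bond 2)
#3 stroke at I1  (J1 effort already set via bond 2)
#4 stroke at R1  (J2: last free bond brings flow in)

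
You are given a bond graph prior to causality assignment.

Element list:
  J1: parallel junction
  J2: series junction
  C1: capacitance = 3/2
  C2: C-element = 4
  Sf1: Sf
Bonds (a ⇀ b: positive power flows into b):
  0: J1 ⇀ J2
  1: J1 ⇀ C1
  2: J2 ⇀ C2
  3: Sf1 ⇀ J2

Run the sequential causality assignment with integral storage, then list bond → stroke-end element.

b3 stroke→Sf1  (source Sf1 imposes f)
b0 stroke→J2  (J2: bond 3 brought flow, rest push out)
b2 stroke→J2  (J2: bond 3 brought flow, rest push out)
b1 stroke→J1  (J1: last free bond brings effort in)

#0 stroke at J2
#1 stroke at J1
#2 stroke at J2
#3 stroke at Sf1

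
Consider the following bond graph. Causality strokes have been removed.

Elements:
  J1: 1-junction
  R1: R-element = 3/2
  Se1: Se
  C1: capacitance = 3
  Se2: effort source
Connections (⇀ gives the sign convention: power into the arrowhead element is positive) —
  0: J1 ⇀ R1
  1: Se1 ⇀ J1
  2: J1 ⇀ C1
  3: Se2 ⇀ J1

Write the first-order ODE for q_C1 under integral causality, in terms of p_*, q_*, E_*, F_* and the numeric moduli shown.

bond 1 →J1  (Se1 fixes effort; stroke away)
bond 3 →J1  (source Se2 imposes e)
bond 2 →J1  (prefer integral on C1)
bond 0 →R1  (closing 1-jn rule on J1)

dq_C1/dt = 2*E_Se1/3 + 2*E_Se2/3 - 2*q_C1/9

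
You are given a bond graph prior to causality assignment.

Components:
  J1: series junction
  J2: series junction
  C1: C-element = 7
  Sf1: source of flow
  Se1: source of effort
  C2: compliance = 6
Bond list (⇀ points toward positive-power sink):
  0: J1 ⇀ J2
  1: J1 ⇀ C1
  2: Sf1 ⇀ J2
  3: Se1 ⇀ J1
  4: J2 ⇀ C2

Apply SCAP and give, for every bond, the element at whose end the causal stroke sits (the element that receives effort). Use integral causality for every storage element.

bond 0 stroke at J2
bond 1 stroke at J1
bond 2 stroke at Sf1
bond 3 stroke at J1
bond 4 stroke at J2

bond 2 stroke at Sf1  (source Sf1 imposes f)
bond 3 stroke at J1  (source Se1 imposes e)
bond 0 stroke at J2  (1-jn J2 has f-setter on 2)
bond 4 stroke at J2  (J2: bond 2 brought flow, rest push out)
bond 1 stroke at J1  (common-f at J1 fixed by 0)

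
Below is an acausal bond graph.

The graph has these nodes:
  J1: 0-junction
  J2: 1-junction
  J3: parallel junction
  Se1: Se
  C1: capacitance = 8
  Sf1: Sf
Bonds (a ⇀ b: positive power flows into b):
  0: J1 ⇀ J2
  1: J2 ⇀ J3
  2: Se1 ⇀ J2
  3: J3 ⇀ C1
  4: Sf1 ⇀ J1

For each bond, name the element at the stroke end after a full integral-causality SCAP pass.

#0 →J1
#1 →J2
#2 →J2
#3 →J3
#4 →Sf1

b2 stroke at J2  (Se1 (Se) sets effort on bond)
b4 stroke at Sf1  (Sf1 fixes flow; stroke at Sf1)
b0 stroke at J1  (closing 0-jn rule on J1)
b1 stroke at J2  (1-jn J2 has f-setter on 0)
b3 stroke at J3  (J3 needs exactly one e-in)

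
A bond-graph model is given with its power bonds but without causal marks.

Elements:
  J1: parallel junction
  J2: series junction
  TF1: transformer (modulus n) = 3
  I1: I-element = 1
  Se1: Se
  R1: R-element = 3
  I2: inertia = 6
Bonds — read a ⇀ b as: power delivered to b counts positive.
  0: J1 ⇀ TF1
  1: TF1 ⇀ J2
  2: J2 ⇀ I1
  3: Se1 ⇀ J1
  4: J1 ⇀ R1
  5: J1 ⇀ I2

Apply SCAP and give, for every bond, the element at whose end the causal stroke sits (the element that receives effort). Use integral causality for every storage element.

β3 stroke at J1  (Se1 fixes effort; stroke away)
β0 stroke at TF1  (common-e at J1 fixed by 3)
β4 stroke at R1  (common-e at J1 fixed by 3)
β5 stroke at I2  (0-jn J1 has e-setter on 3)
β1 stroke at J2  (TF1 one-in-one-out from 0)
β2 stroke at I1  (J2: last free bond brings flow in)

#0 →TF1
#1 →J2
#2 →I1
#3 →J1
#4 →R1
#5 →I2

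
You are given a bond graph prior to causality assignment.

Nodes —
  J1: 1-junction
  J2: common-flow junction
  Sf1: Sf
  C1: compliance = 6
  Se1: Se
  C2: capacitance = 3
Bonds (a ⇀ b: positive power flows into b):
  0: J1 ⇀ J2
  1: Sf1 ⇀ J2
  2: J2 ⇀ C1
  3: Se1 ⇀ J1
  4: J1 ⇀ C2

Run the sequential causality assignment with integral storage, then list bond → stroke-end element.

#1 →Sf1  (Sf1 (Sf) sets flow on bond)
#3 →J1  (Se1 (Se) sets effort on bond)
#0 →J2  (J2 flow already set via bond 1)
#2 →J2  (J2: bond 1 brought flow, rest push out)
#4 →J1  (J1 flow already set via bond 0)

β0 |J2
β1 |Sf1
β2 |J2
β3 |J1
β4 |J1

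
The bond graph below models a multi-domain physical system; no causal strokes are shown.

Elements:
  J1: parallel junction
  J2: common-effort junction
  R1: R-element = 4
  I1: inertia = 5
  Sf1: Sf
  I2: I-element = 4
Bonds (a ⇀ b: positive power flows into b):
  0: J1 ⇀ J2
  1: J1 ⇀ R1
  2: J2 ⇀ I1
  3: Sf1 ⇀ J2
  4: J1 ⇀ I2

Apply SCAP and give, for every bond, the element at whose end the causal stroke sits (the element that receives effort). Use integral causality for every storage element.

#0 →J2
#1 →J1
#2 →I1
#3 →Sf1
#4 →I2

b3 stroke at Sf1  (Sf1 fixes flow; stroke at Sf1)
b2 stroke at I1  (I1 integral (f out))
b0 stroke at J2  (J2 needs exactly one e-in)
b4 stroke at I2  (I2 integral (f out))
b1 stroke at J1  (J1: last free bond brings effort in)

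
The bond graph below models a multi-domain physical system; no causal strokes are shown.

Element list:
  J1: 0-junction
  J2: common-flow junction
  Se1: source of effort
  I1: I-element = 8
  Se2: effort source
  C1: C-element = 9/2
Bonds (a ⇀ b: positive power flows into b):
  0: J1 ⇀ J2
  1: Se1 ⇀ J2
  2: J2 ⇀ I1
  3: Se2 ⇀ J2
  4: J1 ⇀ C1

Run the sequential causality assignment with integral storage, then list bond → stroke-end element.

b0 |J2
b1 |J2
b2 |I1
b3 |J2
b4 |J1

#1 stroke→J2  (Se1: effort source, stroke at far end)
#3 stroke→J2  (source Se2 imposes e)
#2 stroke→I1  (I1 outputs flow p/I1)
#0 stroke→J2  (common-f at J2 fixed by 2)
#4 stroke→J1  (J1: last free bond brings effort in)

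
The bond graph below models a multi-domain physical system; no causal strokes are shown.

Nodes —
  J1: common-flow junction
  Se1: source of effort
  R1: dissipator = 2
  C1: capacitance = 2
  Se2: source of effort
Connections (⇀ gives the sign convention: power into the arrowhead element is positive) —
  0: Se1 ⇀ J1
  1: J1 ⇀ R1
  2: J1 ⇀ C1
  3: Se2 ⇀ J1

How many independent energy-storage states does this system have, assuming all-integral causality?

1  (C1 all integral)

#0 |J1  (source Se1 imposes e)
#3 |J1  (Se2 (Se) sets effort on bond)
#2 |J1  (C1 integral (e out))
#1 |R1  (J1: last free bond brings flow in)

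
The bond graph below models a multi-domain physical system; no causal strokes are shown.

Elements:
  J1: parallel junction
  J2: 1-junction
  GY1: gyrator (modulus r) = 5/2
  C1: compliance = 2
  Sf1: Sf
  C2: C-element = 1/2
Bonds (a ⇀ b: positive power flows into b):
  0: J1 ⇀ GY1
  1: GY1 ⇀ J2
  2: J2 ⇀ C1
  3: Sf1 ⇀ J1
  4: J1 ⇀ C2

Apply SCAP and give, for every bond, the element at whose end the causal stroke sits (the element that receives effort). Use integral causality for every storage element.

#3 stroke at Sf1  (Sf1: flow source, stroke at near end)
#2 stroke at J2  (C1 integral (e out))
#1 stroke at GY1  (J2 needs exactly one f-in)
#0 stroke at GY1  (GY1: gyrator matches bond 1)
#4 stroke at J1  (only one effort-in slot at J1)

bond 0 →GY1
bond 1 →GY1
bond 2 →J2
bond 3 →Sf1
bond 4 →J1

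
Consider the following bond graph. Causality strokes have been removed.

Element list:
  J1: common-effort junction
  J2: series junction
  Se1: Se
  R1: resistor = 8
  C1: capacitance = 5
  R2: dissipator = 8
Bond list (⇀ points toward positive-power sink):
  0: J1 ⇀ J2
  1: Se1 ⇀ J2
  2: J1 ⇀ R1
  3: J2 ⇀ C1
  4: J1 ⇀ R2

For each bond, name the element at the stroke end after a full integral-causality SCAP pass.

bond 1 stroke→J2  (Se1: effort source, stroke at far end)
bond 3 stroke→J2  (C1: C, integral causality)
bond 0 stroke→J1  (closing 1-jn rule on J2)
bond 2 stroke→R1  (common-e at J1 fixed by 0)
bond 4 stroke→R2  (J1 effort already set via bond 0)

bond 0 stroke at J1
bond 1 stroke at J2
bond 2 stroke at R1
bond 3 stroke at J2
bond 4 stroke at R2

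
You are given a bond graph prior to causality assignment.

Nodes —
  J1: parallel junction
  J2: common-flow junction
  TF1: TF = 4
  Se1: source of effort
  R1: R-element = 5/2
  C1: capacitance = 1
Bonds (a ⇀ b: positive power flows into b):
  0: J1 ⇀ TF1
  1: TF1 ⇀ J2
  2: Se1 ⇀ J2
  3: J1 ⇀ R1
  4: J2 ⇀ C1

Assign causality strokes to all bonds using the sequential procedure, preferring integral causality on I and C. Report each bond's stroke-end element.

b2 →J2  (source Se1 imposes e)
b4 →J2  (prefer integral on C1)
b1 →TF1  (closing 1-jn rule on J2)
b0 →J1  (TF TF1: opposite of bond 1)
b3 →R1  (J1 effort already set via bond 0)

b0 →J1
b1 →TF1
b2 →J2
b3 →R1
b4 →J2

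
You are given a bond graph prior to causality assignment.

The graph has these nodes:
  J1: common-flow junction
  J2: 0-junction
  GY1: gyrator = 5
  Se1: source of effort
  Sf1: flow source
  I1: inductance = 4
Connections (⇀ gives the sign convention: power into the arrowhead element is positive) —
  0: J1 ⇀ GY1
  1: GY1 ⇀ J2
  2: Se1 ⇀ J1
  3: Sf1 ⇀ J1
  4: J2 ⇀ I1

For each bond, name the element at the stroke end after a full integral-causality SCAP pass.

β2 →J1  (Se1 fixes effort; stroke away)
β3 →Sf1  (source Sf1 imposes f)
β0 →J1  (J1: bond 3 brought flow, rest push out)
β1 →J2  (through GY1, causality inverts; strokes same side of GY1)
β4 →I1  (J2 effort already set via bond 1)

b0 →J1
b1 →J2
b2 →J1
b3 →Sf1
b4 →I1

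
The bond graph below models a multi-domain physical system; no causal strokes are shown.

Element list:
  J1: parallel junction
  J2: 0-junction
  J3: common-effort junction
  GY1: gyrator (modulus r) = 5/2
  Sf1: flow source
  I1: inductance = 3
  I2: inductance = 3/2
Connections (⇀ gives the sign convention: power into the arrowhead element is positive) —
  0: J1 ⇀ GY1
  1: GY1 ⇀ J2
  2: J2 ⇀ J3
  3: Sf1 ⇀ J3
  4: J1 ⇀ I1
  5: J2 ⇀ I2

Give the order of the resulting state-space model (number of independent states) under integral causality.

2  (I1, I2 all integral)

b3 |Sf1  (source Sf1 imposes f)
b2 |J3  (J3 needs exactly one e-in)
b4 |I1  (I1: I, integral causality)
b0 |J1  (J1: last free bond brings effort in)
b1 |J2  (through GY1, causality inverts; strokes same side of GY1)
b5 |I2  (0-jn J2 has e-setter on 1)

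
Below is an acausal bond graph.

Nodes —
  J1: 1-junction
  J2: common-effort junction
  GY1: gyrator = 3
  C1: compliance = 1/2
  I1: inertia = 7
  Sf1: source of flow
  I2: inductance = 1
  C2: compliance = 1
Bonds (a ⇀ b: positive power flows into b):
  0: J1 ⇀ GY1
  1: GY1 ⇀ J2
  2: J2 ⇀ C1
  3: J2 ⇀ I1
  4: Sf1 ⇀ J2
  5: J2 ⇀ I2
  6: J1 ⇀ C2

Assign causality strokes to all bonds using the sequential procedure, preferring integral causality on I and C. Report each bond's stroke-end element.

bond 4 |Sf1  (Sf1 (Sf) sets flow on bond)
bond 2 |J2  (C1: C, integral causality)
bond 1 |GY1  (J2 effort already set via bond 2)
bond 3 |I1  (J2 effort already set via bond 2)
bond 5 |I2  (0-jn J2 has e-setter on 2)
bond 0 |GY1  (GY1: gyrator matches bond 1)
bond 6 |J1  (J1: bond 0 brought flow, rest push out)

#0 |GY1
#1 |GY1
#2 |J2
#3 |I1
#4 |Sf1
#5 |I2
#6 |J1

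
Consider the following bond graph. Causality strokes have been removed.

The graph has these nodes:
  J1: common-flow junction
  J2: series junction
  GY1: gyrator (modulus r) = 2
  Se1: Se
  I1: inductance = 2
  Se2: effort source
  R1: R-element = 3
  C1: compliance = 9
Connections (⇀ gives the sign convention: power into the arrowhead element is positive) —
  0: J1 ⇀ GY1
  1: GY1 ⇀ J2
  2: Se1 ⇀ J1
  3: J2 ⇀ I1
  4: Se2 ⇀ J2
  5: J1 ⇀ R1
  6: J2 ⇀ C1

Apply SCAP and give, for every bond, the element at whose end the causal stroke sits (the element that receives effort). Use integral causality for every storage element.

β2 →J1  (Se1 (Se) sets effort on bond)
β4 →J2  (source Se2 imposes e)
β3 →I1  (I1: I, integral causality)
β1 →J2  (1-jn J2 has f-setter on 3)
β6 →J2  (1-jn J2 has f-setter on 3)
β0 →J1  (GY1: gyrator matches bond 1)
β5 →R1  (closing 1-jn rule on J1)

#0 →J1
#1 →J2
#2 →J1
#3 →I1
#4 →J2
#5 →R1
#6 →J2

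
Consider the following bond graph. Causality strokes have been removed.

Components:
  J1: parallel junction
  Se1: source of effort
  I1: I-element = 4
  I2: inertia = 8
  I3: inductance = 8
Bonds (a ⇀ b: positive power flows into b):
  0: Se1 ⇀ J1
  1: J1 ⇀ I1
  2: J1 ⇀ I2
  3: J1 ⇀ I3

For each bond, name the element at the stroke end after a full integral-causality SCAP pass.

β0 stroke at J1
β1 stroke at I1
β2 stroke at I2
β3 stroke at I3

bond 0 stroke at J1  (Se1: effort source, stroke at far end)
bond 1 stroke at I1  (J1 effort already set via bond 0)
bond 2 stroke at I2  (J1: bond 0 brought effort, rest push out)
bond 3 stroke at I3  (J1 effort already set via bond 0)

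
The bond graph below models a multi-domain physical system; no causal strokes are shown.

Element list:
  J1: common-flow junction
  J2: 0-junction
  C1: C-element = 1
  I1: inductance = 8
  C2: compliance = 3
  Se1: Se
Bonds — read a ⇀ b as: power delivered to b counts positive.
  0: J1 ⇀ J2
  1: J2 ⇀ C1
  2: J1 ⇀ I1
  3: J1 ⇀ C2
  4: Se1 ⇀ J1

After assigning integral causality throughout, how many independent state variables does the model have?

3  (C1, C2, I1 all integral)

b4 |J1  (Se1: effort source, stroke at far end)
b1 |J2  (prefer integral on C1)
b0 |J1  (J2 effort already set via bond 1)
b2 |I1  (I1 outputs flow p/I1)
b3 |J1  (1-jn J1 has f-setter on 2)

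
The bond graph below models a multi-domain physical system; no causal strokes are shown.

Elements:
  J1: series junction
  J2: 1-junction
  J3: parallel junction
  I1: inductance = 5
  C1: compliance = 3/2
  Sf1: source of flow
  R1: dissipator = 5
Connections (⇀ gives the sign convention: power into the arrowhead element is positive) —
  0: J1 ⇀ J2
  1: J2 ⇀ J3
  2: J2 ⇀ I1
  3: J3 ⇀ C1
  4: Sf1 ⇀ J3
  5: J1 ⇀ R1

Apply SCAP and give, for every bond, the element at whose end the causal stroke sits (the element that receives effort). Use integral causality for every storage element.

b4 stroke at Sf1  (source Sf1 imposes f)
b2 stroke at I1  (prefer integral on I1)
b0 stroke at J2  (common-f at J2 fixed by 2)
b1 stroke at J2  (common-f at J2 fixed by 2)
b3 stroke at J3  (only one effort-in slot at J3)
b5 stroke at J1  (J1 flow already set via bond 0)

#0 |J2
#1 |J2
#2 |I1
#3 |J3
#4 |Sf1
#5 |J1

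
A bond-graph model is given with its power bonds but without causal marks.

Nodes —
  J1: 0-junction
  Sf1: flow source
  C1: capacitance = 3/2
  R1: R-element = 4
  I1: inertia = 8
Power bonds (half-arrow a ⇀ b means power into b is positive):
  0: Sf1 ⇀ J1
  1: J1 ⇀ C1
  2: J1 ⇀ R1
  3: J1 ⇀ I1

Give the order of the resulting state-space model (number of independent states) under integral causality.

2  (C1, I1 all integral)

b0 stroke at Sf1  (source Sf1 imposes f)
b1 stroke at J1  (C1 outputs effort q/C1)
b2 stroke at R1  (0-jn J1 has e-setter on 1)
b3 stroke at I1  (common-e at J1 fixed by 1)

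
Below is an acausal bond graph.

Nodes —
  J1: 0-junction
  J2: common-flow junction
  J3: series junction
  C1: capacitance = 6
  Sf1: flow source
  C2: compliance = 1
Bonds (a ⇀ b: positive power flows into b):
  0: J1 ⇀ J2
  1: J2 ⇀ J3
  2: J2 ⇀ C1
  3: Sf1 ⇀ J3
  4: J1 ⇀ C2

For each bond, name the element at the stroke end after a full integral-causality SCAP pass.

#0 stroke→J2
#1 stroke→J3
#2 stroke→J2
#3 stroke→Sf1
#4 stroke→J1

bond 3 stroke→Sf1  (Sf1 (Sf) sets flow on bond)
bond 1 stroke→J3  (J3: bond 3 brought flow, rest push out)
bond 0 stroke→J2  (1-jn J2 has f-setter on 1)
bond 2 stroke→J2  (J2: bond 1 brought flow, rest push out)
bond 4 stroke→J1  (only one effort-in slot at J1)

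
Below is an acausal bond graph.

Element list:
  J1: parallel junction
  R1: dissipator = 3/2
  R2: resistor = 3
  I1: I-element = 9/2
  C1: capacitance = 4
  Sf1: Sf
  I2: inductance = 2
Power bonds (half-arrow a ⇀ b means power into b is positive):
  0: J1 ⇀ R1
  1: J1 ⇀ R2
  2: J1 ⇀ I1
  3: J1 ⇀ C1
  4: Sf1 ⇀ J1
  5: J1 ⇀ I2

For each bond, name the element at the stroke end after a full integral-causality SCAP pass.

bond 0 stroke→R1
bond 1 stroke→R2
bond 2 stroke→I1
bond 3 stroke→J1
bond 4 stroke→Sf1
bond 5 stroke→I2

bond 4 →Sf1  (Sf1 fixes flow; stroke at Sf1)
bond 2 →I1  (I1: I, integral causality)
bond 3 →J1  (prefer integral on C1)
bond 0 →R1  (0-jn J1 has e-setter on 3)
bond 1 →R2  (J1: bond 3 brought effort, rest push out)
bond 5 →I2  (J1 effort already set via bond 3)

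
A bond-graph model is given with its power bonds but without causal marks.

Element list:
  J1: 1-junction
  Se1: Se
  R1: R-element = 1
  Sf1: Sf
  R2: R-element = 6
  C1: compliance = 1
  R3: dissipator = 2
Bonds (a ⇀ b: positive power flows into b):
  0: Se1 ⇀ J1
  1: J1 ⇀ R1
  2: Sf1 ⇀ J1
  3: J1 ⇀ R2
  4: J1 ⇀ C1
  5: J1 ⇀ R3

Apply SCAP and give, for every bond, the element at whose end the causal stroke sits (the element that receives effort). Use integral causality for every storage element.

bond 0 stroke→J1  (Se1: effort source, stroke at far end)
bond 2 stroke→Sf1  (Sf1 fixes flow; stroke at Sf1)
bond 1 stroke→J1  (J1: bond 2 brought flow, rest push out)
bond 3 stroke→J1  (J1: bond 2 brought flow, rest push out)
bond 4 stroke→J1  (common-f at J1 fixed by 2)
bond 5 stroke→J1  (1-jn J1 has f-setter on 2)

bond 0 →J1
bond 1 →J1
bond 2 →Sf1
bond 3 →J1
bond 4 →J1
bond 5 →J1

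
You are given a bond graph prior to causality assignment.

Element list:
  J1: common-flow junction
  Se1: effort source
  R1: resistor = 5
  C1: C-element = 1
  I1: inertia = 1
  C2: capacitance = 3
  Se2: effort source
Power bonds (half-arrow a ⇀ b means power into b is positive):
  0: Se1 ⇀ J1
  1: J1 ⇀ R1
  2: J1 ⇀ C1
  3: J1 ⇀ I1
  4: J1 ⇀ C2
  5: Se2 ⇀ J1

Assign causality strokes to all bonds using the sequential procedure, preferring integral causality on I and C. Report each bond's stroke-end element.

b0 →J1  (Se1 (Se) sets effort on bond)
b5 →J1  (Se2: effort source, stroke at far end)
b2 →J1  (C1 integral (e out))
b3 →I1  (I1 outputs flow p/I1)
b1 →J1  (J1 flow already set via bond 3)
b4 →J1  (common-f at J1 fixed by 3)

β0 stroke→J1
β1 stroke→J1
β2 stroke→J1
β3 stroke→I1
β4 stroke→J1
β5 stroke→J1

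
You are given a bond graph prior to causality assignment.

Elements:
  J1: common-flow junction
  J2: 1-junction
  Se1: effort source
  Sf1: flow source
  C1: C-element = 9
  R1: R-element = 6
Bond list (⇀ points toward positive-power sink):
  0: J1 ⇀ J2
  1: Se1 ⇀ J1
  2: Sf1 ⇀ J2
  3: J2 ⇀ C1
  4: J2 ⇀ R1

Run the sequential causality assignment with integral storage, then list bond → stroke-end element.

β1 |J1  (Se1: effort source, stroke at far end)
β2 |Sf1  (Sf1 fixes flow; stroke at Sf1)
β0 |J2  (only one flow-in slot at J1)
β3 |J2  (J2: bond 2 brought flow, rest push out)
β4 |J2  (J2 flow already set via bond 2)

b0 stroke at J2
b1 stroke at J1
b2 stroke at Sf1
b3 stroke at J2
b4 stroke at J2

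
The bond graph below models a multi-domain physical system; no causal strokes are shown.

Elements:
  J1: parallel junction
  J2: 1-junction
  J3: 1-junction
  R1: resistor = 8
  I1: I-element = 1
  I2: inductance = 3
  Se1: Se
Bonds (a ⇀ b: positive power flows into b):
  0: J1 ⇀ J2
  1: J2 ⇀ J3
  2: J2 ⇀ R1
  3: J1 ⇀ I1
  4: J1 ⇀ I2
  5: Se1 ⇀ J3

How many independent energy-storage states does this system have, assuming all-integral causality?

2  (I1, I2 all integral)

bond 5 stroke→J3  (Se1: effort source, stroke at far end)
bond 1 stroke→J2  (J3: last free bond brings flow in)
bond 3 stroke→I1  (prefer integral on I1)
bond 4 stroke→I2  (I2 outputs flow p/I2)
bond 0 stroke→J1  (closing 0-jn rule on J1)
bond 2 stroke→J2  (J2: bond 0 brought flow, rest push out)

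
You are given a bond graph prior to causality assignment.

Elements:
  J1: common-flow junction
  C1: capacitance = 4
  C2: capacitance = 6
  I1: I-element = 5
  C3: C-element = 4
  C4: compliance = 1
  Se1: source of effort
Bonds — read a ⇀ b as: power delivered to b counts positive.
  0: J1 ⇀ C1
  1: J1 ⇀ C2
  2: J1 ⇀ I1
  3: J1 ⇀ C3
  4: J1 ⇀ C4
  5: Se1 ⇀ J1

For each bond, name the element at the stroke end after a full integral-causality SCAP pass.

bond 0 stroke→J1
bond 1 stroke→J1
bond 2 stroke→I1
bond 3 stroke→J1
bond 4 stroke→J1
bond 5 stroke→J1

β5 |J1  (source Se1 imposes e)
β0 |J1  (C1: C, integral causality)
β1 |J1  (prefer integral on C2)
β2 |I1  (I1 integral (f out))
β3 |J1  (J1: bond 2 brought flow, rest push out)
β4 |J1  (J1 flow already set via bond 2)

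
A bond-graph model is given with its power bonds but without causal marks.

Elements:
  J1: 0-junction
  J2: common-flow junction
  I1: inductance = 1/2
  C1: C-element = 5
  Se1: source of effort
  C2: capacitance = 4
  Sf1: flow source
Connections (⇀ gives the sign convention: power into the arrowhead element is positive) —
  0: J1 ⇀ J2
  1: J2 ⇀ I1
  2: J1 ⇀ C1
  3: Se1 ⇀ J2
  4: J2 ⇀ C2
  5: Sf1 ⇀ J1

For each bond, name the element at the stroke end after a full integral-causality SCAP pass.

β0 stroke→J2
β1 stroke→I1
β2 stroke→J1
β3 stroke→J2
β4 stroke→J2
β5 stroke→Sf1

bond 3 |J2  (Se1: effort source, stroke at far end)
bond 5 |Sf1  (Sf1: flow source, stroke at near end)
bond 1 |I1  (prefer integral on I1)
bond 0 |J2  (J2 flow already set via bond 1)
bond 4 |J2  (common-f at J2 fixed by 1)
bond 2 |J1  (J1: last free bond brings effort in)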